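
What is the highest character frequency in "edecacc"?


Input: edecacc
Character counts:
  'a': 1
  'c': 3
  'd': 1
  'e': 2
Maximum frequency: 3

3


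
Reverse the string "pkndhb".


Input: pkndhb
Reading characters right to left:
  Position 5: 'b'
  Position 4: 'h'
  Position 3: 'd'
  Position 2: 'n'
  Position 1: 'k'
  Position 0: 'p'
Reversed: bhdnkp

bhdnkp


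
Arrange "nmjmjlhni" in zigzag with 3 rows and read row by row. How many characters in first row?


Zigzag "nmjmjlhni" into 3 rows:
Placing characters:
  'n' => row 0
  'm' => row 1
  'j' => row 2
  'm' => row 1
  'j' => row 0
  'l' => row 1
  'h' => row 2
  'n' => row 1
  'i' => row 0
Rows:
  Row 0: "nji"
  Row 1: "mmln"
  Row 2: "jh"
First row length: 3

3


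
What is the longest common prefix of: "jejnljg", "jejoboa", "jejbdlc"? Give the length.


Words: jejnljg, jejoboa, jejbdlc
  Position 0: all 'j' => match
  Position 1: all 'e' => match
  Position 2: all 'j' => match
  Position 3: ('n', 'o', 'b') => mismatch, stop
LCP = "jej" (length 3)

3


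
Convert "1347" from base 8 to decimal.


Input: "1347" in base 8
Positional expansion:
  Digit '1' (value 1) x 8^3 = 512
  Digit '3' (value 3) x 8^2 = 192
  Digit '4' (value 4) x 8^1 = 32
  Digit '7' (value 7) x 8^0 = 7
Sum = 743

743


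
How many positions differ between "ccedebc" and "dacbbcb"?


Comparing "ccedebc" and "dacbbcb" position by position:
  Position 0: 'c' vs 'd' => DIFFER
  Position 1: 'c' vs 'a' => DIFFER
  Position 2: 'e' vs 'c' => DIFFER
  Position 3: 'd' vs 'b' => DIFFER
  Position 4: 'e' vs 'b' => DIFFER
  Position 5: 'b' vs 'c' => DIFFER
  Position 6: 'c' vs 'b' => DIFFER
Positions that differ: 7

7


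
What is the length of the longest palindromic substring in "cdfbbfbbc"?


Input: "cdfbbfbbc"
Checking substrings for palindromes:
  [3:8] "bbfbb" (len 5) => palindrome
  [2:6] "fbbf" (len 4) => palindrome
  [4:7] "bfb" (len 3) => palindrome
  [3:5] "bb" (len 2) => palindrome
  [6:8] "bb" (len 2) => palindrome
Longest palindromic substring: "bbfbb" with length 5

5


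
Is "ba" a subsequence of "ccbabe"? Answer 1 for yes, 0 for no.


Check if "ba" is a subsequence of "ccbabe"
Greedy scan:
  Position 0 ('c'): no match needed
  Position 1 ('c'): no match needed
  Position 2 ('b'): matches sub[0] = 'b'
  Position 3 ('a'): matches sub[1] = 'a'
  Position 4 ('b'): no match needed
  Position 5 ('e'): no match needed
All 2 characters matched => is a subsequence

1


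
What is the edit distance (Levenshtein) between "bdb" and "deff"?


Computing edit distance: "bdb" -> "deff"
DP table:
           d    e    f    f
      0    1    2    3    4
  b   1    1    2    3    4
  d   2    1    2    3    4
  b   3    2    2    3    4
Edit distance = dp[3][4] = 4

4


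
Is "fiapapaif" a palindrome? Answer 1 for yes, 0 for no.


Input: fiapapaif
Reversed: fiapapaif
  Compare pos 0 ('f') with pos 8 ('f'): match
  Compare pos 1 ('i') with pos 7 ('i'): match
  Compare pos 2 ('a') with pos 6 ('a'): match
  Compare pos 3 ('p') with pos 5 ('p'): match
Result: palindrome

1


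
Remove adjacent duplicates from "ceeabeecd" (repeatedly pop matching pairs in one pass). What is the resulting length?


Input: ceeabeecd
Stack-based adjacent duplicate removal:
  Read 'c': push. Stack: c
  Read 'e': push. Stack: ce
  Read 'e': matches stack top 'e' => pop. Stack: c
  Read 'a': push. Stack: ca
  Read 'b': push. Stack: cab
  Read 'e': push. Stack: cabe
  Read 'e': matches stack top 'e' => pop. Stack: cab
  Read 'c': push. Stack: cabc
  Read 'd': push. Stack: cabcd
Final stack: "cabcd" (length 5)

5


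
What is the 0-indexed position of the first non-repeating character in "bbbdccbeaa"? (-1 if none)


Input: bbbdccbeaa
Character frequencies:
  'a': 2
  'b': 4
  'c': 2
  'd': 1
  'e': 1
Scanning left to right for freq == 1:
  Position 0 ('b'): freq=4, skip
  Position 1 ('b'): freq=4, skip
  Position 2 ('b'): freq=4, skip
  Position 3 ('d'): unique! => answer = 3

3


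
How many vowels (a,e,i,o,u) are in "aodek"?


Input: aodek
Checking each character:
  'a' at position 0: vowel (running total: 1)
  'o' at position 1: vowel (running total: 2)
  'd' at position 2: consonant
  'e' at position 3: vowel (running total: 3)
  'k' at position 4: consonant
Total vowels: 3

3


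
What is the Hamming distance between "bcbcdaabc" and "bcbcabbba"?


Comparing "bcbcdaabc" and "bcbcabbba" position by position:
  Position 0: 'b' vs 'b' => same
  Position 1: 'c' vs 'c' => same
  Position 2: 'b' vs 'b' => same
  Position 3: 'c' vs 'c' => same
  Position 4: 'd' vs 'a' => differ
  Position 5: 'a' vs 'b' => differ
  Position 6: 'a' vs 'b' => differ
  Position 7: 'b' vs 'b' => same
  Position 8: 'c' vs 'a' => differ
Total differences (Hamming distance): 4

4


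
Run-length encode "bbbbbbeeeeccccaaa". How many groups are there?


Input: bbbbbbeeeeccccaaa
Scanning for consecutive runs:
  Group 1: 'b' x 6 (positions 0-5)
  Group 2: 'e' x 4 (positions 6-9)
  Group 3: 'c' x 4 (positions 10-13)
  Group 4: 'a' x 3 (positions 14-16)
Total groups: 4

4


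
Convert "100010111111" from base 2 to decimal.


Input: "100010111111" in base 2
Positional expansion:
  Digit '1' (value 1) x 2^11 = 2048
  Digit '0' (value 0) x 2^10 = 0
  Digit '0' (value 0) x 2^9 = 0
  Digit '0' (value 0) x 2^8 = 0
  Digit '1' (value 1) x 2^7 = 128
  Digit '0' (value 0) x 2^6 = 0
  Digit '1' (value 1) x 2^5 = 32
  Digit '1' (value 1) x 2^4 = 16
  Digit '1' (value 1) x 2^3 = 8
  Digit '1' (value 1) x 2^2 = 4
  Digit '1' (value 1) x 2^1 = 2
  Digit '1' (value 1) x 2^0 = 1
Sum = 2239

2239


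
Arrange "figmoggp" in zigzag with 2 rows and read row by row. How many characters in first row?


Zigzag "figmoggp" into 2 rows:
Placing characters:
  'f' => row 0
  'i' => row 1
  'g' => row 0
  'm' => row 1
  'o' => row 0
  'g' => row 1
  'g' => row 0
  'p' => row 1
Rows:
  Row 0: "fgog"
  Row 1: "imgp"
First row length: 4

4


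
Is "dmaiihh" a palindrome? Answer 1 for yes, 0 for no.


Input: dmaiihh
Reversed: hhiiamd
  Compare pos 0 ('d') with pos 6 ('h'): MISMATCH
  Compare pos 1 ('m') with pos 5 ('h'): MISMATCH
  Compare pos 2 ('a') with pos 4 ('i'): MISMATCH
Result: not a palindrome

0


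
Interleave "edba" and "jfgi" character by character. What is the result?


Interleaving "edba" and "jfgi":
  Position 0: 'e' from first, 'j' from second => "ej"
  Position 1: 'd' from first, 'f' from second => "df"
  Position 2: 'b' from first, 'g' from second => "bg"
  Position 3: 'a' from first, 'i' from second => "ai"
Result: ejdfbgai

ejdfbgai


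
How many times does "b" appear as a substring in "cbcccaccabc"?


Searching for "b" in "cbcccaccabc"
Scanning each position:
  Position 0: "c" => no
  Position 1: "b" => MATCH
  Position 2: "c" => no
  Position 3: "c" => no
  Position 4: "c" => no
  Position 5: "a" => no
  Position 6: "c" => no
  Position 7: "c" => no
  Position 8: "a" => no
  Position 9: "b" => MATCH
  Position 10: "c" => no
Total occurrences: 2

2


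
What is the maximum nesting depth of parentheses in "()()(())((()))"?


Input: "()()(())((()))"
Tracking depth:
  Position 0 '(': depth becomes 1
  Position 1 ')': depth becomes 0
  Position 2 '(': depth becomes 1
  Position 3 ')': depth becomes 0
  Position 4 '(': depth becomes 1
  Position 5 '(': depth becomes 2
  Position 6 ')': depth becomes 1
  Position 7 ')': depth becomes 0
  Position 8 '(': depth becomes 1
  Position 9 '(': depth becomes 2
  Position 10 '(': depth becomes 3
  Position 11 ')': depth becomes 2
  Position 12 ')': depth becomes 1
  Position 13 ')': depth becomes 0
Maximum depth reached: 3

3


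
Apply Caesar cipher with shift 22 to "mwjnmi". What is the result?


Caesar cipher: shift "mwjnmi" by 22
  'm' (pos 12) + 22 = pos 8 = 'i'
  'w' (pos 22) + 22 = pos 18 = 's'
  'j' (pos 9) + 22 = pos 5 = 'f'
  'n' (pos 13) + 22 = pos 9 = 'j'
  'm' (pos 12) + 22 = pos 8 = 'i'
  'i' (pos 8) + 22 = pos 4 = 'e'
Result: isfjie

isfjie


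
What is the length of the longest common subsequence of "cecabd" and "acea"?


LCS of "cecabd" and "acea"
DP table:
           a    c    e    a
      0    0    0    0    0
  c   0    0    1    1    1
  e   0    0    1    2    2
  c   0    0    1    2    2
  a   0    1    1    2    3
  b   0    1    1    2    3
  d   0    1    1    2    3
LCS length = dp[6][4] = 3

3


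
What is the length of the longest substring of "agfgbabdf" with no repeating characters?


Input: "agfgbabdf"
Sliding window (track last position of each char):
  Position 0 ('a'): window [0,0] length 1 -- new best
  Position 1 ('g'): window [0,1] length 2 -- new best
  Position 2 ('f'): window [0,2] length 3 -- new best
  Position 3 ('g'): repeat (last at 1), move window start to 2
  Position 3 ('g'): window [2,3] length 2
  Position 4 ('b'): window [2,4] length 3
  Position 5 ('a'): window [2,5] length 4 -- new best
  Position 6 ('b'): repeat (last at 4), move window start to 5
  Position 6 ('b'): window [5,6] length 2
  Position 7 ('d'): window [5,7] length 3
  Position 8 ('f'): window [5,8] length 4
Longest substring with no repeats: "fgba" with length 4

4


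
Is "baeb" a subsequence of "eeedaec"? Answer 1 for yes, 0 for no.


Check if "baeb" is a subsequence of "eeedaec"
Greedy scan:
  Position 0 ('e'): no match needed
  Position 1 ('e'): no match needed
  Position 2 ('e'): no match needed
  Position 3 ('d'): no match needed
  Position 4 ('a'): no match needed
  Position 5 ('e'): no match needed
  Position 6 ('c'): no match needed
Only matched 0/4 characters => not a subsequence

0


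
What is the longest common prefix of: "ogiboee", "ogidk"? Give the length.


Words: ogiboee, ogidk
  Position 0: all 'o' => match
  Position 1: all 'g' => match
  Position 2: all 'i' => match
  Position 3: ('b', 'd') => mismatch, stop
LCP = "ogi" (length 3)

3


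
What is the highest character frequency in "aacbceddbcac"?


Input: aacbceddbcac
Character counts:
  'a': 3
  'b': 2
  'c': 4
  'd': 2
  'e': 1
Maximum frequency: 4

4


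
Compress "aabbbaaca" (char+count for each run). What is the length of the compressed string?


Input: aabbbaaca
Runs:
  'a' x 2 => "a2"
  'b' x 3 => "b3"
  'a' x 2 => "a2"
  'c' x 1 => "c1"
  'a' x 1 => "a1"
Compressed: "a2b3a2c1a1"
Compressed length: 10

10


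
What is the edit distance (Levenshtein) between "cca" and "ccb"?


Computing edit distance: "cca" -> "ccb"
DP table:
           c    c    b
      0    1    2    3
  c   1    0    1    2
  c   2    1    0    1
  a   3    2    1    1
Edit distance = dp[3][3] = 1

1


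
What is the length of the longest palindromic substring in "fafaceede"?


Input: "fafaceede"
Checking substrings for palindromes:
  [0:3] "faf" (len 3) => palindrome
  [1:4] "afa" (len 3) => palindrome
  [6:9] "ede" (len 3) => palindrome
  [5:7] "ee" (len 2) => palindrome
Longest palindromic substring: "faf" with length 3

3


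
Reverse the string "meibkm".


Input: meibkm
Reading characters right to left:
  Position 5: 'm'
  Position 4: 'k'
  Position 3: 'b'
  Position 2: 'i'
  Position 1: 'e'
  Position 0: 'm'
Reversed: mkbiem

mkbiem


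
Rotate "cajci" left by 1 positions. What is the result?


Input: "cajci", rotate left by 1
First 1 characters: "c"
Remaining characters: "ajci"
Concatenate remaining + first: "ajci" + "c" = "ajcic"

ajcic


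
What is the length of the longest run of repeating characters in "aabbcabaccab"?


Input: "aabbcabaccab"
Scanning for longest run:
  Position 1 ('a'): continues run of 'a', length=2
  Position 2 ('b'): new char, reset run to 1
  Position 3 ('b'): continues run of 'b', length=2
  Position 4 ('c'): new char, reset run to 1
  Position 5 ('a'): new char, reset run to 1
  Position 6 ('b'): new char, reset run to 1
  Position 7 ('a'): new char, reset run to 1
  Position 8 ('c'): new char, reset run to 1
  Position 9 ('c'): continues run of 'c', length=2
  Position 10 ('a'): new char, reset run to 1
  Position 11 ('b'): new char, reset run to 1
Longest run: 'a' with length 2

2


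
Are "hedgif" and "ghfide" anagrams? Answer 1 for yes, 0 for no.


Strings: "hedgif", "ghfide"
Sorted first:  defghi
Sorted second: defghi
Sorted forms match => anagrams

1


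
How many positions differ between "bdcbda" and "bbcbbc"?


Comparing "bdcbda" and "bbcbbc" position by position:
  Position 0: 'b' vs 'b' => same
  Position 1: 'd' vs 'b' => DIFFER
  Position 2: 'c' vs 'c' => same
  Position 3: 'b' vs 'b' => same
  Position 4: 'd' vs 'b' => DIFFER
  Position 5: 'a' vs 'c' => DIFFER
Positions that differ: 3

3


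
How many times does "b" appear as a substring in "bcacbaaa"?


Searching for "b" in "bcacbaaa"
Scanning each position:
  Position 0: "b" => MATCH
  Position 1: "c" => no
  Position 2: "a" => no
  Position 3: "c" => no
  Position 4: "b" => MATCH
  Position 5: "a" => no
  Position 6: "a" => no
  Position 7: "a" => no
Total occurrences: 2

2


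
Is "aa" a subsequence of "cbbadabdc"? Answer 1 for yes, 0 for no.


Check if "aa" is a subsequence of "cbbadabdc"
Greedy scan:
  Position 0 ('c'): no match needed
  Position 1 ('b'): no match needed
  Position 2 ('b'): no match needed
  Position 3 ('a'): matches sub[0] = 'a'
  Position 4 ('d'): no match needed
  Position 5 ('a'): matches sub[1] = 'a'
  Position 6 ('b'): no match needed
  Position 7 ('d'): no match needed
  Position 8 ('c'): no match needed
All 2 characters matched => is a subsequence

1


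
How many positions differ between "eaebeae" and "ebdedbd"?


Comparing "eaebeae" and "ebdedbd" position by position:
  Position 0: 'e' vs 'e' => same
  Position 1: 'a' vs 'b' => DIFFER
  Position 2: 'e' vs 'd' => DIFFER
  Position 3: 'b' vs 'e' => DIFFER
  Position 4: 'e' vs 'd' => DIFFER
  Position 5: 'a' vs 'b' => DIFFER
  Position 6: 'e' vs 'd' => DIFFER
Positions that differ: 6

6


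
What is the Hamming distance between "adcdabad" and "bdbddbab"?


Comparing "adcdabad" and "bdbddbab" position by position:
  Position 0: 'a' vs 'b' => differ
  Position 1: 'd' vs 'd' => same
  Position 2: 'c' vs 'b' => differ
  Position 3: 'd' vs 'd' => same
  Position 4: 'a' vs 'd' => differ
  Position 5: 'b' vs 'b' => same
  Position 6: 'a' vs 'a' => same
  Position 7: 'd' vs 'b' => differ
Total differences (Hamming distance): 4

4


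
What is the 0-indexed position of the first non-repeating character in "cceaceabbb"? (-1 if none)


Input: cceaceabbb
Character frequencies:
  'a': 2
  'b': 3
  'c': 3
  'e': 2
Scanning left to right for freq == 1:
  Position 0 ('c'): freq=3, skip
  Position 1 ('c'): freq=3, skip
  Position 2 ('e'): freq=2, skip
  Position 3 ('a'): freq=2, skip
  Position 4 ('c'): freq=3, skip
  Position 5 ('e'): freq=2, skip
  Position 6 ('a'): freq=2, skip
  Position 7 ('b'): freq=3, skip
  Position 8 ('b'): freq=3, skip
  Position 9 ('b'): freq=3, skip
  No unique character found => answer = -1

-1


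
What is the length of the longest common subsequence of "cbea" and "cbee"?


LCS of "cbea" and "cbee"
DP table:
           c    b    e    e
      0    0    0    0    0
  c   0    1    1    1    1
  b   0    1    2    2    2
  e   0    1    2    3    3
  a   0    1    2    3    3
LCS length = dp[4][4] = 3

3


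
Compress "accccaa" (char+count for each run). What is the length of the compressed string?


Input: accccaa
Runs:
  'a' x 1 => "a1"
  'c' x 4 => "c4"
  'a' x 2 => "a2"
Compressed: "a1c4a2"
Compressed length: 6

6


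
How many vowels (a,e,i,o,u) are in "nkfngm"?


Input: nkfngm
Checking each character:
  'n' at position 0: consonant
  'k' at position 1: consonant
  'f' at position 2: consonant
  'n' at position 3: consonant
  'g' at position 4: consonant
  'm' at position 5: consonant
Total vowels: 0

0


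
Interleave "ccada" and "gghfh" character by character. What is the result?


Interleaving "ccada" and "gghfh":
  Position 0: 'c' from first, 'g' from second => "cg"
  Position 1: 'c' from first, 'g' from second => "cg"
  Position 2: 'a' from first, 'h' from second => "ah"
  Position 3: 'd' from first, 'f' from second => "df"
  Position 4: 'a' from first, 'h' from second => "ah"
Result: cgcgahdfah

cgcgahdfah


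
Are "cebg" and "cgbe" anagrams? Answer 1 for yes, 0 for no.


Strings: "cebg", "cgbe"
Sorted first:  bceg
Sorted second: bceg
Sorted forms match => anagrams

1


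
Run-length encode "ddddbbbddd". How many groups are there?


Input: ddddbbbddd
Scanning for consecutive runs:
  Group 1: 'd' x 4 (positions 0-3)
  Group 2: 'b' x 3 (positions 4-6)
  Group 3: 'd' x 3 (positions 7-9)
Total groups: 3

3


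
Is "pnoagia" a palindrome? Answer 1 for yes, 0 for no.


Input: pnoagia
Reversed: aigaonp
  Compare pos 0 ('p') with pos 6 ('a'): MISMATCH
  Compare pos 1 ('n') with pos 5 ('i'): MISMATCH
  Compare pos 2 ('o') with pos 4 ('g'): MISMATCH
Result: not a palindrome

0


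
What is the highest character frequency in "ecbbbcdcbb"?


Input: ecbbbcdcbb
Character counts:
  'b': 5
  'c': 3
  'd': 1
  'e': 1
Maximum frequency: 5

5


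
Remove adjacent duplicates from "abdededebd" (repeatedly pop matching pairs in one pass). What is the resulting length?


Input: abdededebd
Stack-based adjacent duplicate removal:
  Read 'a': push. Stack: a
  Read 'b': push. Stack: ab
  Read 'd': push. Stack: abd
  Read 'e': push. Stack: abde
  Read 'd': push. Stack: abded
  Read 'e': push. Stack: abdede
  Read 'd': push. Stack: abdeded
  Read 'e': push. Stack: abdedede
  Read 'b': push. Stack: abdededeb
  Read 'd': push. Stack: abdededebd
Final stack: "abdededebd" (length 10)

10


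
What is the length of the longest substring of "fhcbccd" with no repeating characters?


Input: "fhcbccd"
Sliding window (track last position of each char):
  Position 0 ('f'): window [0,0] length 1 -- new best
  Position 1 ('h'): window [0,1] length 2 -- new best
  Position 2 ('c'): window [0,2] length 3 -- new best
  Position 3 ('b'): window [0,3] length 4 -- new best
  Position 4 ('c'): repeat (last at 2), move window start to 3
  Position 4 ('c'): window [3,4] length 2
  Position 5 ('c'): repeat (last at 4), move window start to 5
  Position 5 ('c'): window [5,5] length 1
  Position 6 ('d'): window [5,6] length 2
Longest substring with no repeats: "fhcb" with length 4

4


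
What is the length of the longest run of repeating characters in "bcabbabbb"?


Input: "bcabbabbb"
Scanning for longest run:
  Position 1 ('c'): new char, reset run to 1
  Position 2 ('a'): new char, reset run to 1
  Position 3 ('b'): new char, reset run to 1
  Position 4 ('b'): continues run of 'b', length=2
  Position 5 ('a'): new char, reset run to 1
  Position 6 ('b'): new char, reset run to 1
  Position 7 ('b'): continues run of 'b', length=2
  Position 8 ('b'): continues run of 'b', length=3
Longest run: 'b' with length 3

3


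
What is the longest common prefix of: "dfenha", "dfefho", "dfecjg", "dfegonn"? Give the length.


Words: dfenha, dfefho, dfecjg, dfegonn
  Position 0: all 'd' => match
  Position 1: all 'f' => match
  Position 2: all 'e' => match
  Position 3: ('n', 'f', 'c', 'g') => mismatch, stop
LCP = "dfe" (length 3)

3


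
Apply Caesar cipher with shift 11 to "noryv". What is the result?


Caesar cipher: shift "noryv" by 11
  'n' (pos 13) + 11 = pos 24 = 'y'
  'o' (pos 14) + 11 = pos 25 = 'z'
  'r' (pos 17) + 11 = pos 2 = 'c'
  'y' (pos 24) + 11 = pos 9 = 'j'
  'v' (pos 21) + 11 = pos 6 = 'g'
Result: yzcjg

yzcjg


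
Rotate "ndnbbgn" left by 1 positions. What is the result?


Input: "ndnbbgn", rotate left by 1
First 1 characters: "n"
Remaining characters: "dnbbgn"
Concatenate remaining + first: "dnbbgn" + "n" = "dnbbgnn"

dnbbgnn


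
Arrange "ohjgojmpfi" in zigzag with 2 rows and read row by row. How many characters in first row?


Zigzag "ohjgojmpfi" into 2 rows:
Placing characters:
  'o' => row 0
  'h' => row 1
  'j' => row 0
  'g' => row 1
  'o' => row 0
  'j' => row 1
  'm' => row 0
  'p' => row 1
  'f' => row 0
  'i' => row 1
Rows:
  Row 0: "ojomf"
  Row 1: "hgjpi"
First row length: 5

5


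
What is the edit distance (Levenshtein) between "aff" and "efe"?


Computing edit distance: "aff" -> "efe"
DP table:
           e    f    e
      0    1    2    3
  a   1    1    2    3
  f   2    2    1    2
  f   3    3    2    2
Edit distance = dp[3][3] = 2

2


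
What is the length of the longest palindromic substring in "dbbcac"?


Input: "dbbcac"
Checking substrings for palindromes:
  [3:6] "cac" (len 3) => palindrome
  [1:3] "bb" (len 2) => palindrome
Longest palindromic substring: "cac" with length 3

3


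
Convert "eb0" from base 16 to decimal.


Input: "eb0" in base 16
Positional expansion:
  Digit 'e' (value 14) x 16^2 = 3584
  Digit 'b' (value 11) x 16^1 = 176
  Digit '0' (value 0) x 16^0 = 0
Sum = 3760

3760


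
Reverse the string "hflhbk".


Input: hflhbk
Reading characters right to left:
  Position 5: 'k'
  Position 4: 'b'
  Position 3: 'h'
  Position 2: 'l'
  Position 1: 'f'
  Position 0: 'h'
Reversed: kbhlfh

kbhlfh


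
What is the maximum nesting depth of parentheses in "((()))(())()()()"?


Input: "((()))(())()()()"
Tracking depth:
  Position 0 '(': depth becomes 1
  Position 1 '(': depth becomes 2
  Position 2 '(': depth becomes 3
  Position 3 ')': depth becomes 2
  Position 4 ')': depth becomes 1
  Position 5 ')': depth becomes 0
  Position 6 '(': depth becomes 1
  Position 7 '(': depth becomes 2
  Position 8 ')': depth becomes 1
  Position 9 ')': depth becomes 0
  Position 10 '(': depth becomes 1
  Position 11 ')': depth becomes 0
  Position 12 '(': depth becomes 1
  Position 13 ')': depth becomes 0
  Position 14 '(': depth becomes 1
  Position 15 ')': depth becomes 0
Maximum depth reached: 3

3


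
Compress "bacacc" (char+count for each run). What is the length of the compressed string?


Input: bacacc
Runs:
  'b' x 1 => "b1"
  'a' x 1 => "a1"
  'c' x 1 => "c1"
  'a' x 1 => "a1"
  'c' x 2 => "c2"
Compressed: "b1a1c1a1c2"
Compressed length: 10

10


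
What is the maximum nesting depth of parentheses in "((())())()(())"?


Input: "((())())()(())"
Tracking depth:
  Position 0 '(': depth becomes 1
  Position 1 '(': depth becomes 2
  Position 2 '(': depth becomes 3
  Position 3 ')': depth becomes 2
  Position 4 ')': depth becomes 1
  Position 5 '(': depth becomes 2
  Position 6 ')': depth becomes 1
  Position 7 ')': depth becomes 0
  Position 8 '(': depth becomes 1
  Position 9 ')': depth becomes 0
  Position 10 '(': depth becomes 1
  Position 11 '(': depth becomes 2
  Position 12 ')': depth becomes 1
  Position 13 ')': depth becomes 0
Maximum depth reached: 3

3


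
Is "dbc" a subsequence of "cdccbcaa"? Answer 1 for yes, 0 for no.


Check if "dbc" is a subsequence of "cdccbcaa"
Greedy scan:
  Position 0 ('c'): no match needed
  Position 1 ('d'): matches sub[0] = 'd'
  Position 2 ('c'): no match needed
  Position 3 ('c'): no match needed
  Position 4 ('b'): matches sub[1] = 'b'
  Position 5 ('c'): matches sub[2] = 'c'
  Position 6 ('a'): no match needed
  Position 7 ('a'): no match needed
All 3 characters matched => is a subsequence

1


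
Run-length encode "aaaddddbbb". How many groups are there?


Input: aaaddddbbb
Scanning for consecutive runs:
  Group 1: 'a' x 3 (positions 0-2)
  Group 2: 'd' x 4 (positions 3-6)
  Group 3: 'b' x 3 (positions 7-9)
Total groups: 3

3


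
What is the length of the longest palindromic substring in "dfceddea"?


Input: "dfceddea"
Checking substrings for palindromes:
  [3:7] "edde" (len 4) => palindrome
  [4:6] "dd" (len 2) => palindrome
Longest palindromic substring: "edde" with length 4

4


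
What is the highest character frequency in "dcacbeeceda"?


Input: dcacbeeceda
Character counts:
  'a': 2
  'b': 1
  'c': 3
  'd': 2
  'e': 3
Maximum frequency: 3

3


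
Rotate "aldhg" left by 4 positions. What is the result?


Input: "aldhg", rotate left by 4
First 4 characters: "aldh"
Remaining characters: "g"
Concatenate remaining + first: "g" + "aldh" = "galdh"

galdh


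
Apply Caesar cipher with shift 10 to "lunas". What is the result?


Caesar cipher: shift "lunas" by 10
  'l' (pos 11) + 10 = pos 21 = 'v'
  'u' (pos 20) + 10 = pos 4 = 'e'
  'n' (pos 13) + 10 = pos 23 = 'x'
  'a' (pos 0) + 10 = pos 10 = 'k'
  's' (pos 18) + 10 = pos 2 = 'c'
Result: vexkc

vexkc


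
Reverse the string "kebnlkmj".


Input: kebnlkmj
Reading characters right to left:
  Position 7: 'j'
  Position 6: 'm'
  Position 5: 'k'
  Position 4: 'l'
  Position 3: 'n'
  Position 2: 'b'
  Position 1: 'e'
  Position 0: 'k'
Reversed: jmklnbek

jmklnbek


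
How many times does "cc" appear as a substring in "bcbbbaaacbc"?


Searching for "cc" in "bcbbbaaacbc"
Scanning each position:
  Position 0: "bc" => no
  Position 1: "cb" => no
  Position 2: "bb" => no
  Position 3: "bb" => no
  Position 4: "ba" => no
  Position 5: "aa" => no
  Position 6: "aa" => no
  Position 7: "ac" => no
  Position 8: "cb" => no
  Position 9: "bc" => no
Total occurrences: 0

0


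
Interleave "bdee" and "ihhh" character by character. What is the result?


Interleaving "bdee" and "ihhh":
  Position 0: 'b' from first, 'i' from second => "bi"
  Position 1: 'd' from first, 'h' from second => "dh"
  Position 2: 'e' from first, 'h' from second => "eh"
  Position 3: 'e' from first, 'h' from second => "eh"
Result: bidheheh

bidheheh


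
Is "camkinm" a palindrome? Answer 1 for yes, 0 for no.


Input: camkinm
Reversed: mnikmac
  Compare pos 0 ('c') with pos 6 ('m'): MISMATCH
  Compare pos 1 ('a') with pos 5 ('n'): MISMATCH
  Compare pos 2 ('m') with pos 4 ('i'): MISMATCH
Result: not a palindrome

0


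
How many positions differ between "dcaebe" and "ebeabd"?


Comparing "dcaebe" and "ebeabd" position by position:
  Position 0: 'd' vs 'e' => DIFFER
  Position 1: 'c' vs 'b' => DIFFER
  Position 2: 'a' vs 'e' => DIFFER
  Position 3: 'e' vs 'a' => DIFFER
  Position 4: 'b' vs 'b' => same
  Position 5: 'e' vs 'd' => DIFFER
Positions that differ: 5

5


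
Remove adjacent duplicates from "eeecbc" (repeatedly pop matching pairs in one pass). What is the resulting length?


Input: eeecbc
Stack-based adjacent duplicate removal:
  Read 'e': push. Stack: e
  Read 'e': matches stack top 'e' => pop. Stack: (empty)
  Read 'e': push. Stack: e
  Read 'c': push. Stack: ec
  Read 'b': push. Stack: ecb
  Read 'c': push. Stack: ecbc
Final stack: "ecbc" (length 4)

4


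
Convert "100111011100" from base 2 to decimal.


Input: "100111011100" in base 2
Positional expansion:
  Digit '1' (value 1) x 2^11 = 2048
  Digit '0' (value 0) x 2^10 = 0
  Digit '0' (value 0) x 2^9 = 0
  Digit '1' (value 1) x 2^8 = 256
  Digit '1' (value 1) x 2^7 = 128
  Digit '1' (value 1) x 2^6 = 64
  Digit '0' (value 0) x 2^5 = 0
  Digit '1' (value 1) x 2^4 = 16
  Digit '1' (value 1) x 2^3 = 8
  Digit '1' (value 1) x 2^2 = 4
  Digit '0' (value 0) x 2^1 = 0
  Digit '0' (value 0) x 2^0 = 0
Sum = 2524

2524


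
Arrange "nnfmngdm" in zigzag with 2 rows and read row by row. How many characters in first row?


Zigzag "nnfmngdm" into 2 rows:
Placing characters:
  'n' => row 0
  'n' => row 1
  'f' => row 0
  'm' => row 1
  'n' => row 0
  'g' => row 1
  'd' => row 0
  'm' => row 1
Rows:
  Row 0: "nfnd"
  Row 1: "nmgm"
First row length: 4

4


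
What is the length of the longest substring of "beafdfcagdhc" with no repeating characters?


Input: "beafdfcagdhc"
Sliding window (track last position of each char):
  Position 0 ('b'): window [0,0] length 1 -- new best
  Position 1 ('e'): window [0,1] length 2 -- new best
  Position 2 ('a'): window [0,2] length 3 -- new best
  Position 3 ('f'): window [0,3] length 4 -- new best
  Position 4 ('d'): window [0,4] length 5 -- new best
  Position 5 ('f'): repeat (last at 3), move window start to 4
  Position 5 ('f'): window [4,5] length 2
  Position 6 ('c'): window [4,6] length 3
  Position 7 ('a'): window [4,7] length 4
  Position 8 ('g'): window [4,8] length 5
  Position 9 ('d'): repeat (last at 4), move window start to 5
  Position 9 ('d'): window [5,9] length 5
  Position 10 ('h'): window [5,10] length 6 -- new best
  Position 11 ('c'): repeat (last at 6), move window start to 7
  Position 11 ('c'): window [7,11] length 5
Longest substring with no repeats: "fcagdh" with length 6

6


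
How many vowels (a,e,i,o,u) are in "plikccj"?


Input: plikccj
Checking each character:
  'p' at position 0: consonant
  'l' at position 1: consonant
  'i' at position 2: vowel (running total: 1)
  'k' at position 3: consonant
  'c' at position 4: consonant
  'c' at position 5: consonant
  'j' at position 6: consonant
Total vowels: 1

1


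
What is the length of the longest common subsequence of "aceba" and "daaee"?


LCS of "aceba" and "daaee"
DP table:
           d    a    a    e    e
      0    0    0    0    0    0
  a   0    0    1    1    1    1
  c   0    0    1    1    1    1
  e   0    0    1    1    2    2
  b   0    0    1    1    2    2
  a   0    0    1    2    2    2
LCS length = dp[5][5] = 2

2


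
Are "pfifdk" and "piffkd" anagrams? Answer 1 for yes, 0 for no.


Strings: "pfifdk", "piffkd"
Sorted first:  dffikp
Sorted second: dffikp
Sorted forms match => anagrams

1


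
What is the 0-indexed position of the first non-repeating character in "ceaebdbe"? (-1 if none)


Input: ceaebdbe
Character frequencies:
  'a': 1
  'b': 2
  'c': 1
  'd': 1
  'e': 3
Scanning left to right for freq == 1:
  Position 0 ('c'): unique! => answer = 0

0


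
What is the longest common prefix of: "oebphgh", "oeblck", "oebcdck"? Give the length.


Words: oebphgh, oeblck, oebcdck
  Position 0: all 'o' => match
  Position 1: all 'e' => match
  Position 2: all 'b' => match
  Position 3: ('p', 'l', 'c') => mismatch, stop
LCP = "oeb" (length 3)

3


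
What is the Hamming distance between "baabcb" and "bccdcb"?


Comparing "baabcb" and "bccdcb" position by position:
  Position 0: 'b' vs 'b' => same
  Position 1: 'a' vs 'c' => differ
  Position 2: 'a' vs 'c' => differ
  Position 3: 'b' vs 'd' => differ
  Position 4: 'c' vs 'c' => same
  Position 5: 'b' vs 'b' => same
Total differences (Hamming distance): 3

3


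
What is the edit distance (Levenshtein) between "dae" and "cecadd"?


Computing edit distance: "dae" -> "cecadd"
DP table:
           c    e    c    a    d    d
      0    1    2    3    4    5    6
  d   1    1    2    3    4    4    5
  a   2    2    2    3    3    4    5
  e   3    3    2    3    4    4    5
Edit distance = dp[3][6] = 5

5


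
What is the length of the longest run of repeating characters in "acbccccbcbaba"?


Input: "acbccccbcbaba"
Scanning for longest run:
  Position 1 ('c'): new char, reset run to 1
  Position 2 ('b'): new char, reset run to 1
  Position 3 ('c'): new char, reset run to 1
  Position 4 ('c'): continues run of 'c', length=2
  Position 5 ('c'): continues run of 'c', length=3
  Position 6 ('c'): continues run of 'c', length=4
  Position 7 ('b'): new char, reset run to 1
  Position 8 ('c'): new char, reset run to 1
  Position 9 ('b'): new char, reset run to 1
  Position 10 ('a'): new char, reset run to 1
  Position 11 ('b'): new char, reset run to 1
  Position 12 ('a'): new char, reset run to 1
Longest run: 'c' with length 4

4


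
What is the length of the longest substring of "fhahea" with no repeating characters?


Input: "fhahea"
Sliding window (track last position of each char):
  Position 0 ('f'): window [0,0] length 1 -- new best
  Position 1 ('h'): window [0,1] length 2 -- new best
  Position 2 ('a'): window [0,2] length 3 -- new best
  Position 3 ('h'): repeat (last at 1), move window start to 2
  Position 3 ('h'): window [2,3] length 2
  Position 4 ('e'): window [2,4] length 3
  Position 5 ('a'): repeat (last at 2), move window start to 3
  Position 5 ('a'): window [3,5] length 3
Longest substring with no repeats: "fha" with length 3

3


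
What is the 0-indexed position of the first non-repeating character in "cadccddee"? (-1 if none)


Input: cadccddee
Character frequencies:
  'a': 1
  'c': 3
  'd': 3
  'e': 2
Scanning left to right for freq == 1:
  Position 0 ('c'): freq=3, skip
  Position 1 ('a'): unique! => answer = 1

1


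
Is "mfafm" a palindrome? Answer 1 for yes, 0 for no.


Input: mfafm
Reversed: mfafm
  Compare pos 0 ('m') with pos 4 ('m'): match
  Compare pos 1 ('f') with pos 3 ('f'): match
Result: palindrome

1


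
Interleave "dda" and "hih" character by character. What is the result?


Interleaving "dda" and "hih":
  Position 0: 'd' from first, 'h' from second => "dh"
  Position 1: 'd' from first, 'i' from second => "di"
  Position 2: 'a' from first, 'h' from second => "ah"
Result: dhdiah

dhdiah


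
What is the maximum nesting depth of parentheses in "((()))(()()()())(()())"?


Input: "((()))(()()()())(()())"
Tracking depth:
  Position 0 '(': depth becomes 1
  Position 1 '(': depth becomes 2
  Position 2 '(': depth becomes 3
  Position 3 ')': depth becomes 2
  Position 4 ')': depth becomes 1
  Position 5 ')': depth becomes 0
  Position 6 '(': depth becomes 1
  Position 7 '(': depth becomes 2
  Position 8 ')': depth becomes 1
  Position 9 '(': depth becomes 2
  Position 10 ')': depth becomes 1
  Position 11 '(': depth becomes 2
  Position 12 ')': depth becomes 1
  Position 13 '(': depth becomes 2
  Position 14 ')': depth becomes 1
  Position 15 ')': depth becomes 0
  Position 16 '(': depth becomes 1
  Position 17 '(': depth becomes 2
  Position 18 ')': depth becomes 1
  Position 19 '(': depth becomes 2
  Position 20 ')': depth becomes 1
  Position 21 ')': depth becomes 0
Maximum depth reached: 3

3


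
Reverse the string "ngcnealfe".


Input: ngcnealfe
Reading characters right to left:
  Position 8: 'e'
  Position 7: 'f'
  Position 6: 'l'
  Position 5: 'a'
  Position 4: 'e'
  Position 3: 'n'
  Position 2: 'c'
  Position 1: 'g'
  Position 0: 'n'
Reversed: eflaencgn

eflaencgn


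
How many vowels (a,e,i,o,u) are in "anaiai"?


Input: anaiai
Checking each character:
  'a' at position 0: vowel (running total: 1)
  'n' at position 1: consonant
  'a' at position 2: vowel (running total: 2)
  'i' at position 3: vowel (running total: 3)
  'a' at position 4: vowel (running total: 4)
  'i' at position 5: vowel (running total: 5)
Total vowels: 5

5


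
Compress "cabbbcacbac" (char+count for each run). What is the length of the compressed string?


Input: cabbbcacbac
Runs:
  'c' x 1 => "c1"
  'a' x 1 => "a1"
  'b' x 3 => "b3"
  'c' x 1 => "c1"
  'a' x 1 => "a1"
  'c' x 1 => "c1"
  'b' x 1 => "b1"
  'a' x 1 => "a1"
  'c' x 1 => "c1"
Compressed: "c1a1b3c1a1c1b1a1c1"
Compressed length: 18

18


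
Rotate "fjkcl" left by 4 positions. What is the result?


Input: "fjkcl", rotate left by 4
First 4 characters: "fjkc"
Remaining characters: "l"
Concatenate remaining + first: "l" + "fjkc" = "lfjkc"

lfjkc


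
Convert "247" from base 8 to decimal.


Input: "247" in base 8
Positional expansion:
  Digit '2' (value 2) x 8^2 = 128
  Digit '4' (value 4) x 8^1 = 32
  Digit '7' (value 7) x 8^0 = 7
Sum = 167

167


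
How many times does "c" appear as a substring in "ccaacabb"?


Searching for "c" in "ccaacabb"
Scanning each position:
  Position 0: "c" => MATCH
  Position 1: "c" => MATCH
  Position 2: "a" => no
  Position 3: "a" => no
  Position 4: "c" => MATCH
  Position 5: "a" => no
  Position 6: "b" => no
  Position 7: "b" => no
Total occurrences: 3

3


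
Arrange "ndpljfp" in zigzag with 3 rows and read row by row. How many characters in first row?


Zigzag "ndpljfp" into 3 rows:
Placing characters:
  'n' => row 0
  'd' => row 1
  'p' => row 2
  'l' => row 1
  'j' => row 0
  'f' => row 1
  'p' => row 2
Rows:
  Row 0: "nj"
  Row 1: "dlf"
  Row 2: "pp"
First row length: 2

2


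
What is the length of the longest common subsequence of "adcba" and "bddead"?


LCS of "adcba" and "bddead"
DP table:
           b    d    d    e    a    d
      0    0    0    0    0    0    0
  a   0    0    0    0    0    1    1
  d   0    0    1    1    1    1    2
  c   0    0    1    1    1    1    2
  b   0    1    1    1    1    1    2
  a   0    1    1    1    1    2    2
LCS length = dp[5][6] = 2

2


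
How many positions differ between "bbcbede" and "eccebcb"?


Comparing "bbcbede" and "eccebcb" position by position:
  Position 0: 'b' vs 'e' => DIFFER
  Position 1: 'b' vs 'c' => DIFFER
  Position 2: 'c' vs 'c' => same
  Position 3: 'b' vs 'e' => DIFFER
  Position 4: 'e' vs 'b' => DIFFER
  Position 5: 'd' vs 'c' => DIFFER
  Position 6: 'e' vs 'b' => DIFFER
Positions that differ: 6

6


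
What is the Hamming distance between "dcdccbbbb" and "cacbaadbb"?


Comparing "dcdccbbbb" and "cacbaadbb" position by position:
  Position 0: 'd' vs 'c' => differ
  Position 1: 'c' vs 'a' => differ
  Position 2: 'd' vs 'c' => differ
  Position 3: 'c' vs 'b' => differ
  Position 4: 'c' vs 'a' => differ
  Position 5: 'b' vs 'a' => differ
  Position 6: 'b' vs 'd' => differ
  Position 7: 'b' vs 'b' => same
  Position 8: 'b' vs 'b' => same
Total differences (Hamming distance): 7

7


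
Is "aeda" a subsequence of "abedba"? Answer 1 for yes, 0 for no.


Check if "aeda" is a subsequence of "abedba"
Greedy scan:
  Position 0 ('a'): matches sub[0] = 'a'
  Position 1 ('b'): no match needed
  Position 2 ('e'): matches sub[1] = 'e'
  Position 3 ('d'): matches sub[2] = 'd'
  Position 4 ('b'): no match needed
  Position 5 ('a'): matches sub[3] = 'a'
All 4 characters matched => is a subsequence

1


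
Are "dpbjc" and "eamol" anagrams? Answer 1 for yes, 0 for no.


Strings: "dpbjc", "eamol"
Sorted first:  bcdjp
Sorted second: aelmo
Differ at position 0: 'b' vs 'a' => not anagrams

0


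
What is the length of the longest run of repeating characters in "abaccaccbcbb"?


Input: "abaccaccbcbb"
Scanning for longest run:
  Position 1 ('b'): new char, reset run to 1
  Position 2 ('a'): new char, reset run to 1
  Position 3 ('c'): new char, reset run to 1
  Position 4 ('c'): continues run of 'c', length=2
  Position 5 ('a'): new char, reset run to 1
  Position 6 ('c'): new char, reset run to 1
  Position 7 ('c'): continues run of 'c', length=2
  Position 8 ('b'): new char, reset run to 1
  Position 9 ('c'): new char, reset run to 1
  Position 10 ('b'): new char, reset run to 1
  Position 11 ('b'): continues run of 'b', length=2
Longest run: 'c' with length 2

2


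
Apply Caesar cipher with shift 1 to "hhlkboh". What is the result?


Caesar cipher: shift "hhlkboh" by 1
  'h' (pos 7) + 1 = pos 8 = 'i'
  'h' (pos 7) + 1 = pos 8 = 'i'
  'l' (pos 11) + 1 = pos 12 = 'm'
  'k' (pos 10) + 1 = pos 11 = 'l'
  'b' (pos 1) + 1 = pos 2 = 'c'
  'o' (pos 14) + 1 = pos 15 = 'p'
  'h' (pos 7) + 1 = pos 8 = 'i'
Result: iimlcpi

iimlcpi


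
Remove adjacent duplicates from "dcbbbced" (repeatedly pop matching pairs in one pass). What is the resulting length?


Input: dcbbbced
Stack-based adjacent duplicate removal:
  Read 'd': push. Stack: d
  Read 'c': push. Stack: dc
  Read 'b': push. Stack: dcb
  Read 'b': matches stack top 'b' => pop. Stack: dc
  Read 'b': push. Stack: dcb
  Read 'c': push. Stack: dcbc
  Read 'e': push. Stack: dcbce
  Read 'd': push. Stack: dcbced
Final stack: "dcbced" (length 6)

6


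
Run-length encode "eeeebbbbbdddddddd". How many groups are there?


Input: eeeebbbbbdddddddd
Scanning for consecutive runs:
  Group 1: 'e' x 4 (positions 0-3)
  Group 2: 'b' x 5 (positions 4-8)
  Group 3: 'd' x 8 (positions 9-16)
Total groups: 3

3


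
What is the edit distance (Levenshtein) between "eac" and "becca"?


Computing edit distance: "eac" -> "becca"
DP table:
           b    e    c    c    a
      0    1    2    3    4    5
  e   1    1    1    2    3    4
  a   2    2    2    2    3    3
  c   3    3    3    2    2    3
Edit distance = dp[3][5] = 3

3


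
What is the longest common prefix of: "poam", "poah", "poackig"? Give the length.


Words: poam, poah, poackig
  Position 0: all 'p' => match
  Position 1: all 'o' => match
  Position 2: all 'a' => match
  Position 3: ('m', 'h', 'c') => mismatch, stop
LCP = "poa" (length 3)

3


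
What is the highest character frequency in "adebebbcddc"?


Input: adebebbcddc
Character counts:
  'a': 1
  'b': 3
  'c': 2
  'd': 3
  'e': 2
Maximum frequency: 3

3
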